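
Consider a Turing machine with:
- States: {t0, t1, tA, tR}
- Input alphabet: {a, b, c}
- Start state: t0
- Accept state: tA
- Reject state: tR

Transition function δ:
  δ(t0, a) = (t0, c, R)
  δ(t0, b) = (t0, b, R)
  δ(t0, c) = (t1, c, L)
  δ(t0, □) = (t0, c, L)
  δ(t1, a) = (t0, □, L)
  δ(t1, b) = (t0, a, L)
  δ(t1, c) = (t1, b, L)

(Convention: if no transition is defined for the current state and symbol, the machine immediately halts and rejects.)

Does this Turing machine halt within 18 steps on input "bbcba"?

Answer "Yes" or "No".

Execution trace:
Initial: [t0]bbcba
Step 1: δ(t0, b) = (t0, b, R) → b[t0]bcba
Step 2: δ(t0, b) = (t0, b, R) → bb[t0]cba
Step 3: δ(t0, c) = (t1, c, L) → b[t1]bcba
Step 4: δ(t1, b) = (t0, a, L) → [t0]bacba
Step 5: δ(t0, b) = (t0, b, R) → b[t0]acba
Step 6: δ(t0, a) = (t0, c, R) → bc[t0]cba
Step 7: δ(t0, c) = (t1, c, L) → b[t1]ccba
Step 8: δ(t1, c) = (t1, b, L) → [t1]bbcba
Step 9: δ(t1, b) = (t0, a, L) → [t0]□abcba
Step 10: δ(t0, □) = (t0, c, L) → [t0]□cabcba
Step 11: δ(t0, □) = (t0, c, L) → [t0]□ccabcba
Step 12: δ(t0, □) = (t0, c, L) → [t0]□cccabcba
Step 13: δ(t0, □) = (t0, c, L) → [t0]□ccccabcba
Step 14: δ(t0, □) = (t0, c, L) → [t0]□cccccabcba
Step 15: δ(t0, □) = (t0, c, L) → [t0]□ccccccabcba
Step 16: δ(t0, □) = (t0, c, L) → [t0]□cccccccabcba
Step 17: δ(t0, □) = (t0, c, L) → [t0]□ccccccccabcba
Step 18: δ(t0, □) = (t0, c, L) → [t0]□cccccccccabcba

The machine has not reached a halting state after 18 steps.
The machine did not halt within the 18-step bound.

Answer: No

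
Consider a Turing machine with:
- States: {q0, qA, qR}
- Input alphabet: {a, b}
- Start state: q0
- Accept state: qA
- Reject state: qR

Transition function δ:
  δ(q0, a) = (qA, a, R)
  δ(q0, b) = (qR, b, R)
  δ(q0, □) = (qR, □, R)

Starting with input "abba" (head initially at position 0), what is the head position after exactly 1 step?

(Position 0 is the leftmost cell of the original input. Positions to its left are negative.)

Execution trace (head position shown):
Step 0: [q0]abba  (head at position 0)
Step 1: move right → a[qA]bba  (head at position 1)

After 1 step, the head is at position 1.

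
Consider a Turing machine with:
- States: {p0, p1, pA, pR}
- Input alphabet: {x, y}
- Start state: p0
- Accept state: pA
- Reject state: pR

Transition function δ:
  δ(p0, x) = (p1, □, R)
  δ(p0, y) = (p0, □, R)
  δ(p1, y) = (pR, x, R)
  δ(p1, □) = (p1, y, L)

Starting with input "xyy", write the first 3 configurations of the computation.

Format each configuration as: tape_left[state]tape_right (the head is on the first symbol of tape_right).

Transitions applied:
Step 1: δ(p0, x) = (p1, □, R)
Step 2: δ(p1, y) = (pR, x, R)

The first 3 configurations are:
[p0]xyy ⊢ □[p1]yy ⊢ □x[pR]y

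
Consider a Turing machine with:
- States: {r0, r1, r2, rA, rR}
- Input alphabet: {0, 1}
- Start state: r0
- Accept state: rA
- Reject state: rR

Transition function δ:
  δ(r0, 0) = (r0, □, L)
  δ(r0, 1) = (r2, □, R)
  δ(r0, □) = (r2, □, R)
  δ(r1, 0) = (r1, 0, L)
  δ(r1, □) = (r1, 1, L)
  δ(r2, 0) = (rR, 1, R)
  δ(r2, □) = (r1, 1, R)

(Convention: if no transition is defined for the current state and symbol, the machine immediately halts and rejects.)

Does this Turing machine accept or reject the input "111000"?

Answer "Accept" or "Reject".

Execution trace:
Initial: [r0]111000
Step 1: δ(r0, 1) = (r2, □, R) → □[r2]11000

No transition is defined for δ(r2, 1). By convention the machine halts and rejects.

Answer: Reject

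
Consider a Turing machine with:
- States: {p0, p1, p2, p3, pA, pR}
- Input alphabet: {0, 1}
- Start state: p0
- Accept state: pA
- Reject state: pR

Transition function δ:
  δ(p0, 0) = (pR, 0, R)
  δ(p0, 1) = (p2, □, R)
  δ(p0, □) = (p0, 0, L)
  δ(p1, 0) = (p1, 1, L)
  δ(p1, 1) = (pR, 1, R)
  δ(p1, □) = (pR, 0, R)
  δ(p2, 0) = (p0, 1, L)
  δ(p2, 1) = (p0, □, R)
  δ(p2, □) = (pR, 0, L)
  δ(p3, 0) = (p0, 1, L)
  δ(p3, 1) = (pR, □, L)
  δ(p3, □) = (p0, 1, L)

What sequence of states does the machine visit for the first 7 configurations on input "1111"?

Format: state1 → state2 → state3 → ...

Execution trace:
Initial: [p0]1111
Step 1: δ(p0, 1) = (p2, □, R) → □[p2]111
Step 2: δ(p2, 1) = (p0, □, R) → □□[p0]11
Step 3: δ(p0, 1) = (p2, □, R) → □□□[p2]1
Step 4: δ(p2, 1) = (p0, □, R) → □□□□[p0]□
Step 5: δ(p0, □) = (p0, 0, L) → □□□[p0]□0
Step 6: δ(p0, □) = (p0, 0, L) → □□[p0]□00

State sequence: p0 → p2 → p0 → p2 → p0 → p0 → p0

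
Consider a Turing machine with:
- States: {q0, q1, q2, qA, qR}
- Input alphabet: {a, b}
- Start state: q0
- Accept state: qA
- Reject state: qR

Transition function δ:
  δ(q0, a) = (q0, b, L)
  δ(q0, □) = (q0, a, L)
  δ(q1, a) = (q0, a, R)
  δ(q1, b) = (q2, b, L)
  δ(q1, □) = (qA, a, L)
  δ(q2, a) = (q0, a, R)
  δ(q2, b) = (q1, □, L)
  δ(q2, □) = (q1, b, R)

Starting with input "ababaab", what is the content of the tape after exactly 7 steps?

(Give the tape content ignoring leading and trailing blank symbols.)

Execution trace:
Initial: [q0]ababaab
Step 1: δ(q0, a) = (q0, b, L) → [q0]□bbabaab
Step 2: δ(q0, □) = (q0, a, L) → [q0]□abbabaab
Step 3: δ(q0, □) = (q0, a, L) → [q0]□aabbabaab
Step 4: δ(q0, □) = (q0, a, L) → [q0]□aaabbabaab
Step 5: δ(q0, □) = (q0, a, L) → [q0]□aaaabbabaab
Step 6: δ(q0, □) = (q0, a, L) → [q0]□aaaaabbabaab
Step 7: δ(q0, □) = (q0, a, L) → [q0]□aaaaaabbabaab

After 7 steps, the tape (ignoring leading/trailing blanks) is: aaaaaabbabaab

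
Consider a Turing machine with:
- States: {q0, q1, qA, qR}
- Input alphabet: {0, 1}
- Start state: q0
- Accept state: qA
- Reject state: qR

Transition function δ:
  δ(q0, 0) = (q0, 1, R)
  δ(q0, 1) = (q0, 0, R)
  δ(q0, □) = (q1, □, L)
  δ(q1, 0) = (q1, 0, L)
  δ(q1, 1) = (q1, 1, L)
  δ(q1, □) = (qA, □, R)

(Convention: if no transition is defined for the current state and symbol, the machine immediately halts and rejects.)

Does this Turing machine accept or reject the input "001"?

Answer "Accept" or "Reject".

Execution trace:
Initial: [q0]001
Step 1: δ(q0, 0) = (q0, 1, R) → 1[q0]01
Step 2: δ(q0, 0) = (q0, 1, R) → 11[q0]1
Step 3: δ(q0, 1) = (q0, 0, R) → 110[q0]□
Step 4: δ(q0, □) = (q1, □, L) → 11[q1]0□
Step 5: δ(q1, 0) = (q1, 0, L) → 1[q1]10□
Step 6: δ(q1, 1) = (q1, 1, L) → [q1]110□
Step 7: δ(q1, 1) = (q1, 1, L) → [q1]□110□
Step 8: δ(q1, □) = (qA, □, R) → □[qA]110□

The machine reaches the accept state qA and halts.

Answer: Accept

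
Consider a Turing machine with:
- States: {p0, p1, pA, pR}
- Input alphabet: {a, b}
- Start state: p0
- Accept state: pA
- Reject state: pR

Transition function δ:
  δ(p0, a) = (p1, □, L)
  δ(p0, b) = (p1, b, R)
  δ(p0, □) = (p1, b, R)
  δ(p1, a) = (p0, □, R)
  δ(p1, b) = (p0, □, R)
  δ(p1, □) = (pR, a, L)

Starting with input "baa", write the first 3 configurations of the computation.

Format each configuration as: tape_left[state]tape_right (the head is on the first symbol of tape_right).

Transitions applied:
Step 1: δ(p0, b) = (p1, b, R)
Step 2: δ(p1, a) = (p0, □, R)

The first 3 configurations are:
[p0]baa ⊢ b[p1]aa ⊢ b□[p0]a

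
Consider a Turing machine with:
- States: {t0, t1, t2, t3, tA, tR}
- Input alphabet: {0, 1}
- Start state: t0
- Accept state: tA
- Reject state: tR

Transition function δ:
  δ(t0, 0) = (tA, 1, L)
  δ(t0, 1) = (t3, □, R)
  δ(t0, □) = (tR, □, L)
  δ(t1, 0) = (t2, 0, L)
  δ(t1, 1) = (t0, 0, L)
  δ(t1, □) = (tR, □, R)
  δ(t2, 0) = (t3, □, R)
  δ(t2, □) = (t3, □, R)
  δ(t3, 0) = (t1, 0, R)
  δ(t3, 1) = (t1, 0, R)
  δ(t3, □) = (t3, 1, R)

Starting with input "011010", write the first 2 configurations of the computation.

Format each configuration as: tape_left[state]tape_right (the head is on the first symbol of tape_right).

Transitions applied:
Step 1: δ(t0, 0) = (tA, 1, L)

The first 2 configurations are:
[t0]011010 ⊢ [tA]□111010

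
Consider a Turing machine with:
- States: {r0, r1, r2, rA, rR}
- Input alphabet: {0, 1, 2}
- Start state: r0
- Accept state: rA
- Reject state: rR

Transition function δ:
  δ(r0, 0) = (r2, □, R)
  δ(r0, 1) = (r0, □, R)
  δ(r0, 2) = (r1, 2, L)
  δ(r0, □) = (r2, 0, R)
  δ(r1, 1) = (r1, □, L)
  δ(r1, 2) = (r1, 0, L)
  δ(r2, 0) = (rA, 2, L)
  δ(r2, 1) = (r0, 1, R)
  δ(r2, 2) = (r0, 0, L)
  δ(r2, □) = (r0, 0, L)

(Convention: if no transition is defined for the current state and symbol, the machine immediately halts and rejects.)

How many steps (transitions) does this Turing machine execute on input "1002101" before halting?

Execution trace:
Initial: [r0]1002101
Step 1: δ(r0, 1) = (r0, □, R) → □[r0]002101
Step 2: δ(r0, 0) = (r2, □, R) → □□[r2]02101
Step 3: δ(r2, 0) = (rA, 2, L) → □[rA]□22101

The machine reaches the accept state rA and halts.

The machine executed 3 steps before halting.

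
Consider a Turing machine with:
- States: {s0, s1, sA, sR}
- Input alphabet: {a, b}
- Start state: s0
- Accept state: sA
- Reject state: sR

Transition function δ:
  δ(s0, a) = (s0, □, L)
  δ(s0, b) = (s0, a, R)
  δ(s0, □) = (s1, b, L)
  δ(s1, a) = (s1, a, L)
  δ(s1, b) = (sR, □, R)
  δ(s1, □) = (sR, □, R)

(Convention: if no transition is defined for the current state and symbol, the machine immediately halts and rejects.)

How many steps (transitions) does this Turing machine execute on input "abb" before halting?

Execution trace:
Initial: [s0]abb
Step 1: δ(s0, a) = (s0, □, L) → [s0]□□bb
Step 2: δ(s0, □) = (s1, b, L) → [s1]□b□bb
Step 3: δ(s1, □) = (sR, □, R) → □[sR]b□bb

The machine reaches the reject state sR and halts.

The machine executed 3 steps before halting.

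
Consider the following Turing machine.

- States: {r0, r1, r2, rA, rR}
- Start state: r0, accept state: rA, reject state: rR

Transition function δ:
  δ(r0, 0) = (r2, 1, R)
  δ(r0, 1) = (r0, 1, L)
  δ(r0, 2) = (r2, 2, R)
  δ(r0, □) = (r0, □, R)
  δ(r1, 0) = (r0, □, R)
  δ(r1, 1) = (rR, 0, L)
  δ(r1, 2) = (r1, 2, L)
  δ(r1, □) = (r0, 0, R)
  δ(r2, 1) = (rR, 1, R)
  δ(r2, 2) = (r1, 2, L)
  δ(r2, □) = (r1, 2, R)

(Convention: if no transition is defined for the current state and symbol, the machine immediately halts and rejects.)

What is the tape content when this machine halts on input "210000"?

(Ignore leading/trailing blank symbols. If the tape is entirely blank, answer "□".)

Execution trace:
Initial: [r0]210000
Step 1: δ(r0, 2) = (r2, 2, R) → 2[r2]10000
Step 2: δ(r2, 1) = (rR, 1, R) → 21[rR]0000

The machine reaches the reject state rR and halts.

Final tape (ignoring leading/trailing blanks): 210000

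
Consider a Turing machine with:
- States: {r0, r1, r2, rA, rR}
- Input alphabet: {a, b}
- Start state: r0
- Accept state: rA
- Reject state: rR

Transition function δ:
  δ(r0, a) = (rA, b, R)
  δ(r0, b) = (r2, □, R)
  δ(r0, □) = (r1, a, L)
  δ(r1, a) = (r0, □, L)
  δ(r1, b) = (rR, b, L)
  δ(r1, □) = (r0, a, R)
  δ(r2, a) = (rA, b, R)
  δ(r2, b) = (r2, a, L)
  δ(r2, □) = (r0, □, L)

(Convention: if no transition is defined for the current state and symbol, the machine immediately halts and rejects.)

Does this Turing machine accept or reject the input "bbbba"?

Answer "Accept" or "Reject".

Execution trace:
Initial: [r0]bbbba
Step 1: δ(r0, b) = (r2, □, R) → □[r2]bbba
Step 2: δ(r2, b) = (r2, a, L) → [r2]□abba
Step 3: δ(r2, □) = (r0, □, L) → [r0]□□abba
Step 4: δ(r0, □) = (r1, a, L) → [r1]□a□abba
Step 5: δ(r1, □) = (r0, a, R) → a[r0]a□abba
Step 6: δ(r0, a) = (rA, b, R) → ab[rA]□abba

The machine reaches the accept state rA and halts.

Answer: Accept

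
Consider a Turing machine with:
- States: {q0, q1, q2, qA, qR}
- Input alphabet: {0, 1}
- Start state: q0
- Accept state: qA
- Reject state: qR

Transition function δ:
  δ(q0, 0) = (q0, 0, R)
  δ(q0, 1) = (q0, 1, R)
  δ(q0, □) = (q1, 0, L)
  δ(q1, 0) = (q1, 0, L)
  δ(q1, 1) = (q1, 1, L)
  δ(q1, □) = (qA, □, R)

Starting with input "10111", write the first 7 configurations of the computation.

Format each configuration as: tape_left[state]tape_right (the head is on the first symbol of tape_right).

Transitions applied:
Step 1: δ(q0, 1) = (q0, 1, R)
Step 2: δ(q0, 0) = (q0, 0, R)
Step 3: δ(q0, 1) = (q0, 1, R)
Step 4: δ(q0, 1) = (q0, 1, R)
Step 5: δ(q0, 1) = (q0, 1, R)
Step 6: δ(q0, □) = (q1, 0, L)

The first 7 configurations are:
[q0]10111 ⊢ 1[q0]0111 ⊢ 10[q0]111 ⊢ 101[q0]11 ⊢ 1011[q0]1 ⊢ 10111[q0]□ ⊢ 1011[q1]10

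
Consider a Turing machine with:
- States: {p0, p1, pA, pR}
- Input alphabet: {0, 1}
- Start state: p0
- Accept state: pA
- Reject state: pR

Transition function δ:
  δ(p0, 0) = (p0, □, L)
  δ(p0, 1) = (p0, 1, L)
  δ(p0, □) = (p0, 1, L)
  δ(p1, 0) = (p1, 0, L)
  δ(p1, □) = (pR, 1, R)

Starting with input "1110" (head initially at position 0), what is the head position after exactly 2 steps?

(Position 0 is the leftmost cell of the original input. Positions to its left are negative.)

Execution trace (head position shown):
Step 0: [p0]1110  (head at position 0)
Step 1: move left → [p0]□1110  (head at position -1)
Step 2: move left → [p0]□11110  (head at position -2)

After 2 steps, the head is at position -2.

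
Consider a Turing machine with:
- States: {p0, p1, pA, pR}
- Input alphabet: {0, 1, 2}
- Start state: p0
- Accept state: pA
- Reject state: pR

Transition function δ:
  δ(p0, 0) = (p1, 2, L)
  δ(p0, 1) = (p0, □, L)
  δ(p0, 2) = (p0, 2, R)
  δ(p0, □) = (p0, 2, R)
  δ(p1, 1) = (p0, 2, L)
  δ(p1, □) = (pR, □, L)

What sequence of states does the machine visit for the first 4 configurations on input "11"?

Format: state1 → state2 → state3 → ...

Execution trace:
Initial: [p0]11
Step 1: δ(p0, 1) = (p0, □, L) → [p0]□□1
Step 2: δ(p0, □) = (p0, 2, R) → 2[p0]□1
Step 3: δ(p0, □) = (p0, 2, R) → 22[p0]1

State sequence: p0 → p0 → p0 → p0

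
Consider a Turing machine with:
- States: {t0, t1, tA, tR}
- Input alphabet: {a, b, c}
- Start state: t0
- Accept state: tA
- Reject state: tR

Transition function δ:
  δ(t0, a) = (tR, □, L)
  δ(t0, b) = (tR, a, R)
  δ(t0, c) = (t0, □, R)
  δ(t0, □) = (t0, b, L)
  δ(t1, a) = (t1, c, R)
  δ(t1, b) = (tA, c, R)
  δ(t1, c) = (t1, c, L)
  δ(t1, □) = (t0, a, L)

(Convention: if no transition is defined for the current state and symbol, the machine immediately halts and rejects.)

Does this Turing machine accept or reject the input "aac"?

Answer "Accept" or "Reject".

Execution trace:
Initial: [t0]aac
Step 1: δ(t0, a) = (tR, □, L) → [tR]□□ac

The machine reaches the reject state tR and halts.

Answer: Reject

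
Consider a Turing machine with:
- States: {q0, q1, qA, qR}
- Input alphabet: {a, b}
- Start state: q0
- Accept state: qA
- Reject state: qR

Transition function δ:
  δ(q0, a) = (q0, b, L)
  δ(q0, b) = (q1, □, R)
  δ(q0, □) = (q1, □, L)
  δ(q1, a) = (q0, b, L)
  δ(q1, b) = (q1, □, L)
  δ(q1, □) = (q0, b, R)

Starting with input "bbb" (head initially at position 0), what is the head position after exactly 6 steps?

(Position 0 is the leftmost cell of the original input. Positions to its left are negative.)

Execution trace (head position shown):
Step 0: [q0]bbb  (head at position 0)
Step 1: move right → □[q1]bb  (head at position 1)
Step 2: move left → [q1]□□b  (head at position 0)
Step 3: move right → b[q0]□b  (head at position 1)
Step 4: move left → [q1]b□b  (head at position 0)
Step 5: move left → [q1]□□□b  (head at position -1)
Step 6: move right → b[q0]□□b  (head at position 0)

After 6 steps, the head is at position 0.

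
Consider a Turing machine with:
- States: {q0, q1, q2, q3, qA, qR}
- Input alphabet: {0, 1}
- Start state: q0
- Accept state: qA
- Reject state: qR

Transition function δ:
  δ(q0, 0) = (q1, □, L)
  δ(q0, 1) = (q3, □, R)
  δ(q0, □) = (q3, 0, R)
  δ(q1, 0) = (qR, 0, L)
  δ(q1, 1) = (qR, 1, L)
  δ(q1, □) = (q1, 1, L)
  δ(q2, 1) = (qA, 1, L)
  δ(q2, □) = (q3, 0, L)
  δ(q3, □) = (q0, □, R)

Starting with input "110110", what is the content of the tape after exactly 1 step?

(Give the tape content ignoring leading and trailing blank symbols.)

Execution trace:
Initial: [q0]110110
Step 1: δ(q0, 1) = (q3, □, R) → □[q3]10110

No transition is defined for δ(q3, 1). By convention the machine halts and rejects.

After 1 step, the tape (ignoring leading/trailing blanks) is: 10110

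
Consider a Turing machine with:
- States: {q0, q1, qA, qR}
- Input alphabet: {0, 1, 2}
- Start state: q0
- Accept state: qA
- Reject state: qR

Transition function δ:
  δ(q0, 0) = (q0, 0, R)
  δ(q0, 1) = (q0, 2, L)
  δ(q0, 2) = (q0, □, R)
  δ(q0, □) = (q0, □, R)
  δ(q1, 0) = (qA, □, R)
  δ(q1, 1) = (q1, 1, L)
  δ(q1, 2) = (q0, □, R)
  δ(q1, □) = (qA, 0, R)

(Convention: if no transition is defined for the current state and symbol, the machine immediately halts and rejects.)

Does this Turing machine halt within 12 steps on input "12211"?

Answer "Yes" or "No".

Execution trace:
Initial: [q0]12211
Step 1: δ(q0, 1) = (q0, 2, L) → [q0]□22211
Step 2: δ(q0, □) = (q0, □, R) → □[q0]22211
Step 3: δ(q0, 2) = (q0, □, R) → □□[q0]2211
Step 4: δ(q0, 2) = (q0, □, R) → □□□[q0]211
Step 5: δ(q0, 2) = (q0, □, R) → □□□□[q0]11
Step 6: δ(q0, 1) = (q0, 2, L) → □□□[q0]□21
Step 7: δ(q0, □) = (q0, □, R) → □□□□[q0]21
Step 8: δ(q0, 2) = (q0, □, R) → □□□□□[q0]1
Step 9: δ(q0, 1) = (q0, 2, L) → □□□□[q0]□2
Step 10: δ(q0, □) = (q0, □, R) → □□□□□[q0]2
Step 11: δ(q0, 2) = (q0, □, R) → □□□□□□[q0]□
Step 12: δ(q0, □) = (q0, □, R) → □□□□□□□[q0]□

The machine has not reached a halting state after 12 steps.
The machine did not halt within the 12-step bound.

Answer: No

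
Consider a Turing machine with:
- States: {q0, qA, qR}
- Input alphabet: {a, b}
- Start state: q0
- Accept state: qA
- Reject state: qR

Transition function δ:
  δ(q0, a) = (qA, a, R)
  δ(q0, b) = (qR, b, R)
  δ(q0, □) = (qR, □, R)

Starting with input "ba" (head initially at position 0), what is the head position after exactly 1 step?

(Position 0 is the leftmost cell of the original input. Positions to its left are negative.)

Execution trace (head position shown):
Step 0: [q0]ba  (head at position 0)
Step 1: move right → b[qR]a  (head at position 1)

After 1 step, the head is at position 1.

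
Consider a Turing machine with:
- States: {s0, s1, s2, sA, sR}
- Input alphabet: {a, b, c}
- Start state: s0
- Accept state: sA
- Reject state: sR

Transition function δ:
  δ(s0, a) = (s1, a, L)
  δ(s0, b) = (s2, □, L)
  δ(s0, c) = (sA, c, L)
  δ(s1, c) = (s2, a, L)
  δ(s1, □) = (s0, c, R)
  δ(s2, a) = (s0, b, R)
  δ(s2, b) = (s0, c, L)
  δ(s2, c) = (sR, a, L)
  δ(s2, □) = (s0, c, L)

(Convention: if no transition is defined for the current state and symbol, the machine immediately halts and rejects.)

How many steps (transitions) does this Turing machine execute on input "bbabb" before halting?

Execution trace:
Initial: [s0]bbabb
Step 1: δ(s0, b) = (s2, □, L) → [s2]□□babb
Step 2: δ(s2, □) = (s0, c, L) → [s0]□c□babb

No transition is defined for δ(s0, □). By convention the machine halts and rejects.

The machine executed 2 steps before halting.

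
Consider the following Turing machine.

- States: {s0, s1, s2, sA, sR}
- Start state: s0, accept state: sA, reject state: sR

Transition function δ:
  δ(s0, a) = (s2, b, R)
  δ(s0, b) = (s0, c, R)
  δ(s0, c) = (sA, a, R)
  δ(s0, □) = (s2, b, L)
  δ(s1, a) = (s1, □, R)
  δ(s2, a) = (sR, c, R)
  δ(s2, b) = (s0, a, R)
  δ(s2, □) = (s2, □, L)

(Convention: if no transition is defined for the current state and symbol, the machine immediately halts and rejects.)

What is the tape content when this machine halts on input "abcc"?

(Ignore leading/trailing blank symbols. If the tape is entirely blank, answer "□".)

Execution trace:
Initial: [s0]abcc
Step 1: δ(s0, a) = (s2, b, R) → b[s2]bcc
Step 2: δ(s2, b) = (s0, a, R) → ba[s0]cc
Step 3: δ(s0, c) = (sA, a, R) → baa[sA]c

The machine reaches the accept state sA and halts.

Final tape (ignoring leading/trailing blanks): baac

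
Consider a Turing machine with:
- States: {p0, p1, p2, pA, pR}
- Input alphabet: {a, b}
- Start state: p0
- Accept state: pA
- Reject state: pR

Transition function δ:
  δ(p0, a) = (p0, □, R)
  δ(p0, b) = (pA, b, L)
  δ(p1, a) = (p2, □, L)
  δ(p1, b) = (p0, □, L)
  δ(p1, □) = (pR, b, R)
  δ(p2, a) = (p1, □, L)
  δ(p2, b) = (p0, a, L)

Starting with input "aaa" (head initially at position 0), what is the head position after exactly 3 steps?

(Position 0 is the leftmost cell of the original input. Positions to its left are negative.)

Execution trace (head position shown):
Step 0: [p0]aaa  (head at position 0)
Step 1: move right → □[p0]aa  (head at position 1)
Step 2: move right → □□[p0]a  (head at position 2)
Step 3: move right → □□□[p0]□  (head at position 3)

After 3 steps, the head is at position 3.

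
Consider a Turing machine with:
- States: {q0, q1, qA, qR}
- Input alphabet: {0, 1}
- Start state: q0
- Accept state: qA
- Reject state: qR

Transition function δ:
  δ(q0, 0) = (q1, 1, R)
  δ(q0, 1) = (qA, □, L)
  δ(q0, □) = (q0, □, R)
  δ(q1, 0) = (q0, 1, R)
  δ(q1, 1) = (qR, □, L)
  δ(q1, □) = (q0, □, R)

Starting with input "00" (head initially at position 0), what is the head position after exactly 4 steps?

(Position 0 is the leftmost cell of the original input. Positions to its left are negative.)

Execution trace (head position shown):
Step 0: [q0]00  (head at position 0)
Step 1: move right → 1[q1]0  (head at position 1)
Step 2: move right → 11[q0]□  (head at position 2)
Step 3: move right → 11□[q0]□  (head at position 3)
Step 4: move right → 11□□[q0]□  (head at position 4)

After 4 steps, the head is at position 4.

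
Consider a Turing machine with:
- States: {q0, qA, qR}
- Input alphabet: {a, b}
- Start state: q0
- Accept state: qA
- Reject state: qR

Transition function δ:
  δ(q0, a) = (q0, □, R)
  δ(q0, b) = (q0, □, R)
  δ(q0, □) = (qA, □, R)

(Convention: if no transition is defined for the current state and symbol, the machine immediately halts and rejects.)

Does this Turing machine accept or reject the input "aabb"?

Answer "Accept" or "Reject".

Execution trace:
Initial: [q0]aabb
Step 1: δ(q0, a) = (q0, □, R) → □[q0]abb
Step 2: δ(q0, a) = (q0, □, R) → □□[q0]bb
Step 3: δ(q0, b) = (q0, □, R) → □□□[q0]b
Step 4: δ(q0, b) = (q0, □, R) → □□□□[q0]□
Step 5: δ(q0, □) = (qA, □, R) → □□□□□[qA]□

The machine reaches the accept state qA and halts.

Answer: Accept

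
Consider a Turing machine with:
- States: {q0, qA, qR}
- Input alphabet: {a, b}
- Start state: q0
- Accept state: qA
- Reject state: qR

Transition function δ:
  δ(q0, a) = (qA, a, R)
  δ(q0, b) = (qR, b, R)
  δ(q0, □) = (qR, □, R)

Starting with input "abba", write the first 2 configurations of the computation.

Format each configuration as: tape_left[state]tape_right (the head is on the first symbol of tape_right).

Transitions applied:
Step 1: δ(q0, a) = (qA, a, R)

The first 2 configurations are:
[q0]abba ⊢ a[qA]bba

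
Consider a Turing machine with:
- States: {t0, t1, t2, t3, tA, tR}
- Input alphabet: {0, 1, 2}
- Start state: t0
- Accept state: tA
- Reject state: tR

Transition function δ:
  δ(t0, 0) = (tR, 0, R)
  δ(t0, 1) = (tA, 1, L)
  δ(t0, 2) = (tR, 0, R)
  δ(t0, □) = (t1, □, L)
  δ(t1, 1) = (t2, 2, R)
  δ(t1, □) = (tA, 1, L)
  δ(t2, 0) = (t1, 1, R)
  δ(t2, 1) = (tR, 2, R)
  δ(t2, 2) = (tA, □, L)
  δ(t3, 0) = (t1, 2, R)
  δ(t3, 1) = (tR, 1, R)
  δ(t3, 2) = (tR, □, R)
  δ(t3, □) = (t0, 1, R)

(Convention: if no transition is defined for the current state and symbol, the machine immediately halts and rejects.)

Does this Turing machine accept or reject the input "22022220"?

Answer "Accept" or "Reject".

Execution trace:
Initial: [t0]22022220
Step 1: δ(t0, 2) = (tR, 0, R) → 0[tR]2022220

The machine reaches the reject state tR and halts.

Answer: Reject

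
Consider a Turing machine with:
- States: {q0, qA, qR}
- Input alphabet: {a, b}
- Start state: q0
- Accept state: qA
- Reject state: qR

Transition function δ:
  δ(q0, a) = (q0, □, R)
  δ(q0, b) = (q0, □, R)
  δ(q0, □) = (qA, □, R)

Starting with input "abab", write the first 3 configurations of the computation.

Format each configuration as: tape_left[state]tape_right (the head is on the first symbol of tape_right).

Transitions applied:
Step 1: δ(q0, a) = (q0, □, R)
Step 2: δ(q0, b) = (q0, □, R)

The first 3 configurations are:
[q0]abab ⊢ □[q0]bab ⊢ □□[q0]ab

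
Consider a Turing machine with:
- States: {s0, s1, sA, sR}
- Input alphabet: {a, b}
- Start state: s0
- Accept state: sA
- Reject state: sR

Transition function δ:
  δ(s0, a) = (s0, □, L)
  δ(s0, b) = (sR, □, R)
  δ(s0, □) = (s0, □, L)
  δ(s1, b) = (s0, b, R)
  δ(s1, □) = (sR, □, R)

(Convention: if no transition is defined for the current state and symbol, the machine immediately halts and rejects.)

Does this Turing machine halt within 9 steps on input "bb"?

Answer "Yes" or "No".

Execution trace:
Initial: [s0]bb
Step 1: δ(s0, b) = (sR, □, R) → □[sR]b

The machine reaches the reject state sR and halts.
The machine halted after 1 step (within the 9-step bound).

Answer: Yes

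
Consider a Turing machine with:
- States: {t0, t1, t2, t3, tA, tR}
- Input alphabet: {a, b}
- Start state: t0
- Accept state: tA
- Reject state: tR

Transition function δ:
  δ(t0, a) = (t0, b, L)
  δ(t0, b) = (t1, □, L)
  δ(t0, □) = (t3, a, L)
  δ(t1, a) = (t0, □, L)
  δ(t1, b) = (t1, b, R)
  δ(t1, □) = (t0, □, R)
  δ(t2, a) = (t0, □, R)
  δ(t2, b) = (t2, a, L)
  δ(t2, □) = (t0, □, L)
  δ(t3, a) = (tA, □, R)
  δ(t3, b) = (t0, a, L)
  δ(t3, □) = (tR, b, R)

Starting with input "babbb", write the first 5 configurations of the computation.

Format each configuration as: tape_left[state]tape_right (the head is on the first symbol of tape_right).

Transitions applied:
Step 1: δ(t0, b) = (t1, □, L)
Step 2: δ(t1, □) = (t0, □, R)
Step 3: δ(t0, □) = (t3, a, L)
Step 4: δ(t3, □) = (tR, b, R)

The first 5 configurations are:
[t0]babbb ⊢ [t1]□□abbb ⊢ □[t0]□abbb ⊢ [t3]□aabbb ⊢ b[tR]aabbb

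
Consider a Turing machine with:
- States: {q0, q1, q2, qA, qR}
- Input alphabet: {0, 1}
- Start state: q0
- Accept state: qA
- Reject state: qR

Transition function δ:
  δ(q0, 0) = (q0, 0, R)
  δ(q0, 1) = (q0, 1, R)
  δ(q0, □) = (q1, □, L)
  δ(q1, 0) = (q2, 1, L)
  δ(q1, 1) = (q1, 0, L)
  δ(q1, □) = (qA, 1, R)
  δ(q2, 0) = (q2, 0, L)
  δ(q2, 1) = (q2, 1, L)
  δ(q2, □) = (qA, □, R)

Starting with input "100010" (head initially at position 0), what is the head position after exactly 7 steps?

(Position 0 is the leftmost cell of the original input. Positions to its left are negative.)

Execution trace (head position shown):
Step 0: [q0]100010  (head at position 0)
Step 1: move right → 1[q0]00010  (head at position 1)
Step 2: move right → 10[q0]0010  (head at position 2)
Step 3: move right → 100[q0]010  (head at position 3)
Step 4: move right → 1000[q0]10  (head at position 4)
Step 5: move right → 10001[q0]0  (head at position 5)
Step 6: move right → 100010[q0]□  (head at position 6)
Step 7: move left → 10001[q1]0□  (head at position 5)

After 7 steps, the head is at position 5.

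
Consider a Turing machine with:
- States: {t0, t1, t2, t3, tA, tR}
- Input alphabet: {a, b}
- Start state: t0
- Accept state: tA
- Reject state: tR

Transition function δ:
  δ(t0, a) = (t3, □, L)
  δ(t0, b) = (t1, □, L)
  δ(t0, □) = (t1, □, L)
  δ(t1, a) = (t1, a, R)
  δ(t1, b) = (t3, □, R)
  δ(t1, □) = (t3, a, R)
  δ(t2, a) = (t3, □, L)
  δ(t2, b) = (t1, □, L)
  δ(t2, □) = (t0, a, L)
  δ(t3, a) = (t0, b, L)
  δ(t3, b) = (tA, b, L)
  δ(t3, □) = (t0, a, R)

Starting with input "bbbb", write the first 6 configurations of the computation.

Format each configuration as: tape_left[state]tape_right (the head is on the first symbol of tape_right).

Transitions applied:
Step 1: δ(t0, b) = (t1, □, L)
Step 2: δ(t1, □) = (t3, a, R)
Step 3: δ(t3, □) = (t0, a, R)
Step 4: δ(t0, b) = (t1, □, L)
Step 5: δ(t1, a) = (t1, a, R)

The first 6 configurations are:
[t0]bbbb ⊢ [t1]□□bbb ⊢ a[t3]□bbb ⊢ aa[t0]bbb ⊢ a[t1]a□bb ⊢ aa[t1]□bb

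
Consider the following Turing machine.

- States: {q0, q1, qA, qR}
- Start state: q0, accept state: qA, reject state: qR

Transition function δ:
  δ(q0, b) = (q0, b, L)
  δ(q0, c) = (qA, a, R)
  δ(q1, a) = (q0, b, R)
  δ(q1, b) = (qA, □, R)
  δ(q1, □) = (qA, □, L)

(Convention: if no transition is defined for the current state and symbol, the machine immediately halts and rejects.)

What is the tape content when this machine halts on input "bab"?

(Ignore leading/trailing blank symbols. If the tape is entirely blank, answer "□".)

Execution trace:
Initial: [q0]bab
Step 1: δ(q0, b) = (q0, b, L) → [q0]□bab

No transition is defined for δ(q0, □). By convention the machine halts and rejects.

Final tape (ignoring leading/trailing blanks): bab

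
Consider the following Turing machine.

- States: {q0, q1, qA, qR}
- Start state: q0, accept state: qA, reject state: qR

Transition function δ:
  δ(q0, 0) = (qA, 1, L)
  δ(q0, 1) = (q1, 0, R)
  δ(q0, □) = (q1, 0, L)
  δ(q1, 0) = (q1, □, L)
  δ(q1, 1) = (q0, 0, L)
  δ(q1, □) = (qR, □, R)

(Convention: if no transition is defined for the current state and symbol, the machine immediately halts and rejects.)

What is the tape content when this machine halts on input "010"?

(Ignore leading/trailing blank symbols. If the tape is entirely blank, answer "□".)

Execution trace:
Initial: [q0]010
Step 1: δ(q0, 0) = (qA, 1, L) → [qA]□110

The machine reaches the accept state qA and halts.

Final tape (ignoring leading/trailing blanks): 110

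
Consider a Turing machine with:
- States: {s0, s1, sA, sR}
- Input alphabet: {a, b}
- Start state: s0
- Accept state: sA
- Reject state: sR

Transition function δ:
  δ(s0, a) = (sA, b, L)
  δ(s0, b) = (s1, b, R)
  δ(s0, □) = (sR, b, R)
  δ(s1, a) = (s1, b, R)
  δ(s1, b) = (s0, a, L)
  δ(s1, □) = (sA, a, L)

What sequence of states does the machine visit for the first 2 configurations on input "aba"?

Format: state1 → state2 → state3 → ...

Execution trace:
Initial: [s0]aba
Step 1: δ(s0, a) = (sA, b, L) → [sA]□bba

The machine reaches the accept state sA and halts.

State sequence: s0 → sA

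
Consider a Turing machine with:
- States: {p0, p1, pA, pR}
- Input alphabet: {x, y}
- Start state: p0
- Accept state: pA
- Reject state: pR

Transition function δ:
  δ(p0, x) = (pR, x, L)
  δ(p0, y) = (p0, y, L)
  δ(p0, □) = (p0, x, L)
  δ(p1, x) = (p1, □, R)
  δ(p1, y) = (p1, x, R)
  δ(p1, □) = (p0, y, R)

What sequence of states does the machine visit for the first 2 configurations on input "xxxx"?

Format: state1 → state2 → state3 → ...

Execution trace:
Initial: [p0]xxxx
Step 1: δ(p0, x) = (pR, x, L) → [pR]□xxxx

The machine reaches the reject state pR and halts.

State sequence: p0 → pR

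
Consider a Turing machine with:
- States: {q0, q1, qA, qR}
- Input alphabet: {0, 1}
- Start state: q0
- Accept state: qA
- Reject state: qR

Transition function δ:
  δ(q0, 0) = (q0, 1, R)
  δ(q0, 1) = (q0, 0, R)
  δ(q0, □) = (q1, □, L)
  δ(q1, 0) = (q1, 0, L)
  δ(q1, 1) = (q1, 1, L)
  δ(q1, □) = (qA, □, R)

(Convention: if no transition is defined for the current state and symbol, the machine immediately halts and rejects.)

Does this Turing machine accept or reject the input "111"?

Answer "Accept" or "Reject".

Execution trace:
Initial: [q0]111
Step 1: δ(q0, 1) = (q0, 0, R) → 0[q0]11
Step 2: δ(q0, 1) = (q0, 0, R) → 00[q0]1
Step 3: δ(q0, 1) = (q0, 0, R) → 000[q0]□
Step 4: δ(q0, □) = (q1, □, L) → 00[q1]0□
Step 5: δ(q1, 0) = (q1, 0, L) → 0[q1]00□
Step 6: δ(q1, 0) = (q1, 0, L) → [q1]000□
Step 7: δ(q1, 0) = (q1, 0, L) → [q1]□000□
Step 8: δ(q1, □) = (qA, □, R) → □[qA]000□

The machine reaches the accept state qA and halts.

Answer: Accept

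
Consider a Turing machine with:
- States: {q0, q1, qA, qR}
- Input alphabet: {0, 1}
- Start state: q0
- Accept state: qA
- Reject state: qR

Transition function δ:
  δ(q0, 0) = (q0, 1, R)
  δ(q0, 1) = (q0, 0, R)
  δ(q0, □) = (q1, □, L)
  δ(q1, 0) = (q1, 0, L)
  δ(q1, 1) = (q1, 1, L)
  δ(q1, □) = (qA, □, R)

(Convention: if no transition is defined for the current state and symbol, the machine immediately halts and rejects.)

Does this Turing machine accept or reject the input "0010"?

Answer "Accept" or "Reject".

Execution trace:
Initial: [q0]0010
Step 1: δ(q0, 0) = (q0, 1, R) → 1[q0]010
Step 2: δ(q0, 0) = (q0, 1, R) → 11[q0]10
Step 3: δ(q0, 1) = (q0, 0, R) → 110[q0]0
Step 4: δ(q0, 0) = (q0, 1, R) → 1101[q0]□
Step 5: δ(q0, □) = (q1, □, L) → 110[q1]1□
Step 6: δ(q1, 1) = (q1, 1, L) → 11[q1]01□
Step 7: δ(q1, 0) = (q1, 0, L) → 1[q1]101□
Step 8: δ(q1, 1) = (q1, 1, L) → [q1]1101□
Step 9: δ(q1, 1) = (q1, 1, L) → [q1]□1101□
Step 10: δ(q1, □) = (qA, □, R) → □[qA]1101□

The machine reaches the accept state qA and halts.

Answer: Accept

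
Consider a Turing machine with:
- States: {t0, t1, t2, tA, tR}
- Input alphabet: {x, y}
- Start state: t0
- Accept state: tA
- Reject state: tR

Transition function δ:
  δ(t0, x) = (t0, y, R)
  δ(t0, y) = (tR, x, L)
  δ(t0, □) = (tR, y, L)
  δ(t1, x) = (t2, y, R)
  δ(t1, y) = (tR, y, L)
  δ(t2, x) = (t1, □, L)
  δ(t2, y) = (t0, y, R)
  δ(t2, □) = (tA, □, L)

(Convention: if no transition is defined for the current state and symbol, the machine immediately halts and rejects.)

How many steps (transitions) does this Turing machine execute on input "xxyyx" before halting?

Execution trace:
Initial: [t0]xxyyx
Step 1: δ(t0, x) = (t0, y, R) → y[t0]xyyx
Step 2: δ(t0, x) = (t0, y, R) → yy[t0]yyx
Step 3: δ(t0, y) = (tR, x, L) → y[tR]yxyx

The machine reaches the reject state tR and halts.

The machine executed 3 steps before halting.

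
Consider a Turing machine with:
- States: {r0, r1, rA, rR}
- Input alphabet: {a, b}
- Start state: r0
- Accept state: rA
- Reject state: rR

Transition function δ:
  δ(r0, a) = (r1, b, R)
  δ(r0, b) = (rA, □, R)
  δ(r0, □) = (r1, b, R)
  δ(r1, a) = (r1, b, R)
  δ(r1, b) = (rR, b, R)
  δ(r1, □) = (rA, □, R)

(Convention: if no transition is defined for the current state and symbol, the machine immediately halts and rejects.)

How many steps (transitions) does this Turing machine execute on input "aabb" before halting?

Execution trace:
Initial: [r0]aabb
Step 1: δ(r0, a) = (r1, b, R) → b[r1]abb
Step 2: δ(r1, a) = (r1, b, R) → bb[r1]bb
Step 3: δ(r1, b) = (rR, b, R) → bbb[rR]b

The machine reaches the reject state rR and halts.

The machine executed 3 steps before halting.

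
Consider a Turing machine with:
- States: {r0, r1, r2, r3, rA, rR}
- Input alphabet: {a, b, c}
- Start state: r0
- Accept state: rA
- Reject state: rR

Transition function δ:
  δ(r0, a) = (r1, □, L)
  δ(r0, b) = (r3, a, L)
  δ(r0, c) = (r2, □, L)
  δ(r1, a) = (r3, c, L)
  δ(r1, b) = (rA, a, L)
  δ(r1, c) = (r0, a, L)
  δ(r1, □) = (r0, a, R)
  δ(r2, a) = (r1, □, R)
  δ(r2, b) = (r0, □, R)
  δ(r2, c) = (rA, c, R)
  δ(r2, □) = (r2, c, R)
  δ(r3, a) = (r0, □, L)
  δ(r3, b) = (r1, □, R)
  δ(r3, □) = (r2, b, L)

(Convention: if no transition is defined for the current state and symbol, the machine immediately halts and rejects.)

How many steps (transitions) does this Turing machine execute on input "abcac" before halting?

Execution trace:
Initial: [r0]abcac
Step 1: δ(r0, a) = (r1, □, L) → [r1]□□bcac
Step 2: δ(r1, □) = (r0, a, R) → a[r0]□bcac

No transition is defined for δ(r0, □). By convention the machine halts and rejects.

The machine executed 2 steps before halting.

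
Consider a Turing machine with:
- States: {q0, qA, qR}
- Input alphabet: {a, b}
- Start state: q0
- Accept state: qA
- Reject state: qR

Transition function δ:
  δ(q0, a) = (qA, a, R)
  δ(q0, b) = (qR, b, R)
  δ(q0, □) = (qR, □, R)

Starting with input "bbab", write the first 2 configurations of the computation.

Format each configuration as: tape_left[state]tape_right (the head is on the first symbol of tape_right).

Transitions applied:
Step 1: δ(q0, b) = (qR, b, R)

The first 2 configurations are:
[q0]bbab ⊢ b[qR]bab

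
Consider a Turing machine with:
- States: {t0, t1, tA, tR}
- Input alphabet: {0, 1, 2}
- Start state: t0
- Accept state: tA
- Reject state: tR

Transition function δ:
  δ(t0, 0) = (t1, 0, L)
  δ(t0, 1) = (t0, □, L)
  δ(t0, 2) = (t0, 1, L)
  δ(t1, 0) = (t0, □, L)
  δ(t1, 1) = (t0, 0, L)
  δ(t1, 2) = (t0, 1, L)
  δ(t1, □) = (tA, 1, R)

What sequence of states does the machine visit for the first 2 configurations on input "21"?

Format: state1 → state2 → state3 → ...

Execution trace:
Initial: [t0]21
Step 1: δ(t0, 2) = (t0, 1, L) → [t0]□11

No transition is defined for δ(t0, □). By convention the machine halts and rejects.

State sequence: t0 → t0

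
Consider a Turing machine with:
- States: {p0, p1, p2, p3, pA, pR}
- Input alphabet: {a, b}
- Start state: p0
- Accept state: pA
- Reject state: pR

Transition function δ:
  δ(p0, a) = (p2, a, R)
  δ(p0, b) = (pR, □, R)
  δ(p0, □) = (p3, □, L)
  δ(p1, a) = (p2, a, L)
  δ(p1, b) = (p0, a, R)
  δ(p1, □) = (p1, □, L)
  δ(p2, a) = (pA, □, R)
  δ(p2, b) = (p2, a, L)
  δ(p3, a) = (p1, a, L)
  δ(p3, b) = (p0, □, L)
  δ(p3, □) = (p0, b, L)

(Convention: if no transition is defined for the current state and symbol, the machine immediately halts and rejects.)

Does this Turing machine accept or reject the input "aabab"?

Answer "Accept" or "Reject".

Execution trace:
Initial: [p0]aabab
Step 1: δ(p0, a) = (p2, a, R) → a[p2]abab
Step 2: δ(p2, a) = (pA, □, R) → a□[pA]bab

The machine reaches the accept state pA and halts.

Answer: Accept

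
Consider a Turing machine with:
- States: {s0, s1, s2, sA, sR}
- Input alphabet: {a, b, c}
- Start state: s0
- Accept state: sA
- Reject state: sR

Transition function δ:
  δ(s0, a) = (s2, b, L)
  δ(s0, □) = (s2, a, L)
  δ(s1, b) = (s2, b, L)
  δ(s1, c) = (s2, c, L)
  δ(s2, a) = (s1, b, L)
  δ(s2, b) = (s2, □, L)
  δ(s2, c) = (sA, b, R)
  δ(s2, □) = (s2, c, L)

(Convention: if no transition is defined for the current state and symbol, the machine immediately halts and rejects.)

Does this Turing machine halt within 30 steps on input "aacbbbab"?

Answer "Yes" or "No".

Execution trace:
Initial: [s0]aacbbbab
Step 1: δ(s0, a) = (s2, b, L) → [s2]□bacbbbab
Step 2: δ(s2, □) = (s2, c, L) → [s2]□cbacbbbab
Step 3: δ(s2, □) = (s2, c, L) → [s2]□ccbacbbbab
Step 4: δ(s2, □) = (s2, c, L) → [s2]□cccbacbbbab
Step 5: δ(s2, □) = (s2, c, L) → [s2]□ccccbacbbbab
Step 6: δ(s2, □) = (s2, c, L) → [s2]□cccccbacbbbab
Step 7: δ(s2, □) = (s2, c, L) → [s2]□ccccccbacbbbab
Step 8: δ(s2, □) = (s2, c, L) → [s2]□cccccccbacbbbab
Step 9: δ(s2, □) = (s2, c, L) → [s2]□ccccccccbacbbbab
Step 10: δ(s2, □) = (s2, c, L) → [s2]□cccccccccbacbbbab
Step 11: δ(s2, □) = (s2, c, L) → [s2]□ccccccccccbacbbbab
Step 12: δ(s2, □) = (s2, c, L) → [s2]□cccccccccccbacbbbab
Step 13: δ(s2, □) = (s2, c, L) → [s2]□ccccccccccccbacbbbab
Step 14: δ(s2, □) = (s2, c, L) → [s2]□cccccccccccccbacbbbab
Step 15: δ(s2, □) = (s2, c, L) → [s2]□ccccccccccccccbacbbbab
Step 16: δ(s2, □) = (s2, c, L) → [s2]□cccccccccccccccbacbbbab
Step 17: δ(s2, □) = (s2, c, L) → [s2]□ccccccccccccccccbacbbbab
Step 18: δ(s2, □) = (s2, c, L) → [s2]□cccccccccccccccccbacbbbab
Step 19: δ(s2, □) = (s2, c, L) → [s2]□ccccccccccccccccccbacbbbab
Step 20: δ(s2, □) = (s2, c, L) → [s2]□cccccccccccccccccccbacbbbab
Step 21: δ(s2, □) = (s2, c, L) → [s2]□ccccccccccccccccccccbacbbbab
Step 22: δ(s2, □) = (s2, c, L) → [s2]□cccccccccccccccccccccbacbbbab
Step 23: δ(s2, □) = (s2, c, L) → [s2]□ccccccccccccccccccccccbacbbbab
Step 24: δ(s2, □) = (s2, c, L) → [s2]□cccccccccccccccccccccccbacbbbab
Step 25: δ(s2, □) = (s2, c, L) → [s2]□ccccccccccccccccccccccccbacbbbab
Step 26: δ(s2, □) = (s2, c, L) → [s2]□cccccccccccccccccccccccccbacbbbab
Step 27: δ(s2, □) = (s2, c, L) → [s2]□ccccccccccccccccccccccccccbacbbbab
Step 28: δ(s2, □) = (s2, c, L) → [s2]□cccccccccccccccccccccccccccbacbbbab
Step 29: δ(s2, □) = (s2, c, L) → [s2]□ccccccccccccccccccccccccccccbacbbbab
Step 30: δ(s2, □) = (s2, c, L) → [s2]□cccccccccccccccccccccccccccccbacbbbab

The machine has not reached a halting state after 30 steps.
The machine did not halt within the 30-step bound.

Answer: No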